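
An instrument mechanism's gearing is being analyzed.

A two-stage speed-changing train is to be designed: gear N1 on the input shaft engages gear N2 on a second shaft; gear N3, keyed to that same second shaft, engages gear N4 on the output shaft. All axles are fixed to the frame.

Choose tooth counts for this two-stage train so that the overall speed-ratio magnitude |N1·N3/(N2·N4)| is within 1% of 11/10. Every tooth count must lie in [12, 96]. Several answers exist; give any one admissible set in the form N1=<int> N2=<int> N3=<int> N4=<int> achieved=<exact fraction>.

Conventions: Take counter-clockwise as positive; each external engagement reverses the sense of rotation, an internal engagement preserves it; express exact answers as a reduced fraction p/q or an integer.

N1=12 N2=20 N3=22 N4=12 achieved=11/10

topology: fixed-axis compound train — 2 stages, target 11/10
target = 11/10 in lowest terms: an exact hit needs N1·N3 = k·11 and N2·N4 = k·10 for one integer k, every count in [12, 96]; additionally prefer no 1:1 stage (N1 ≠ N2, N3 ≠ N4)
k = 1…23: no 1:1-free in-range split of k·11 and k·10 into factor pairs; take k = 24
k = 24: N1·N3 = 264 = 12·22, N2·N4 = 240 = 20·12
achieved = 12·22/(20·12) = 11/10; |achieved − target| = 0 ≤ 11/1000 ✓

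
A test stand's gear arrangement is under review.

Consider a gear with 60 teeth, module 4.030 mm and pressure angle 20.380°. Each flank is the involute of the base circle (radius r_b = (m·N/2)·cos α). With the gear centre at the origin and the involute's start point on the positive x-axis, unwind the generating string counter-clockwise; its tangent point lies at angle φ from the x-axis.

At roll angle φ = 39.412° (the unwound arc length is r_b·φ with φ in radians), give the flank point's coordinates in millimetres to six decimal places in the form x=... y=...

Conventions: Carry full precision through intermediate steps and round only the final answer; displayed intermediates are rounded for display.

class = single-mesh tooth geometry [base-circle involute, m = 4.030, 60T]
pitch radius r_p = m·N/2 = 4.030·60/2 = 120.900000
base radius r_b = r_p·cos α = 120.900000·cos 20.380° = 113.332096
roll angle φ = 39.412° = 0.68786916 rad
x = r_b·(cos φ + φ·sin φ) = 137.055165
y = r_b·(sin φ − φ·cos φ) = 11.723548

x=137.055165 y=11.723548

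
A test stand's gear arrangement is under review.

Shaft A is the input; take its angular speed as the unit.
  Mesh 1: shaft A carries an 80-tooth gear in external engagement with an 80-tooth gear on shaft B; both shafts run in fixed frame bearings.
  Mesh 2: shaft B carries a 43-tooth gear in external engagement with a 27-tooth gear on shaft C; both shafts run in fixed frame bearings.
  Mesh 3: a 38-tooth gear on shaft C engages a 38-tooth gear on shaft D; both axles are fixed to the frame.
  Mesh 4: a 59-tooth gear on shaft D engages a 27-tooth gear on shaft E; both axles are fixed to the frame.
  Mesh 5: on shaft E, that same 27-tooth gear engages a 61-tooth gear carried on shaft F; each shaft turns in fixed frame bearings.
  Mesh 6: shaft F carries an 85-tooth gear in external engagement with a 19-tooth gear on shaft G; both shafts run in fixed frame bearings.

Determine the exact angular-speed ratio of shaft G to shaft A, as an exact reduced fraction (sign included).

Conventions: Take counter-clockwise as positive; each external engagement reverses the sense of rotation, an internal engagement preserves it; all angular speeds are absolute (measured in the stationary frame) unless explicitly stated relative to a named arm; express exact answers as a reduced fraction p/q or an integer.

215645/31293

class = fixed-axis compound train [6 meshes; 6 ratios multiply, 6 sense flips]
mesh 1 [80T→80T]: running ratio 1, sense −
mesh 2 [43T→27T]: running ratio 43/27, sense +
mesh 3 [38T→38T]: running ratio 43/27, sense −
mesh 4 [59T→27T]: running ratio 2537/729, sense +
mesh 5 [27T→61T]: running ratio 2537/1647, sense −
mesh 6 [85T→19T]: running ratio 215645/31293, sense +
ω_out/ω_in = 215645/31293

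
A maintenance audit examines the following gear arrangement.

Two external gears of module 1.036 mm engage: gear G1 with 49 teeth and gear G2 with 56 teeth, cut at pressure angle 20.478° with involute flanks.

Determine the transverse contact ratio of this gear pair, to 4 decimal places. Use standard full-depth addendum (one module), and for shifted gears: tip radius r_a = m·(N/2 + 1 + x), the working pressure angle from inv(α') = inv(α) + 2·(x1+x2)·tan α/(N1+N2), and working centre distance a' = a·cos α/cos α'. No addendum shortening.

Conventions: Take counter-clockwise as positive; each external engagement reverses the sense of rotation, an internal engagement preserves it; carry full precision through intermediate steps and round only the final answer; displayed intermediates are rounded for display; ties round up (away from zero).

1.7370

class = single-mesh tooth geometry [involute pair 49T × 56T, m = 1.036]
base radii: r_b1 = 23.778025, r_b2 = 27.174886
tip radii: r_a1 = 26.418000, r_a2 = 30.044000
no profile shift: α' = α, a' = a
action lengths: √(r_a1²−r_b1²) = 11.511571, √(r_a2²−r_b2²) = 12.812788
base pitch p_b = π·m·cos α = 3.049015
CR = (11.511571 + 12.812788 − 54.390000·sin 20.47800°)/3.049015 = 1.737001
contact ratio ≈ 1.7370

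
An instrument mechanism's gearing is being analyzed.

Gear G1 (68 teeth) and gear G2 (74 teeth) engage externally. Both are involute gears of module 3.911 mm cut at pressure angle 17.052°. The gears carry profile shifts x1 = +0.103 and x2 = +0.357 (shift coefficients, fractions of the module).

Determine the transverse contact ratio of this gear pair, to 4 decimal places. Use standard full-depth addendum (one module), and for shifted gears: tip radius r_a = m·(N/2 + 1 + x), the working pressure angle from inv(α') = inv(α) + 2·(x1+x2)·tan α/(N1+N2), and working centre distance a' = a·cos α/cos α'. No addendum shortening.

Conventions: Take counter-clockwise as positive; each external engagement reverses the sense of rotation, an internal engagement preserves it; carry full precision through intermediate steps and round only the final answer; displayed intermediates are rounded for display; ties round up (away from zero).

1.9284

topology: single-mesh involute geometry — m = 3.911, 68T/74T pair
base radii: r_b1 = 127.128332, r_b2 = 138.345538
tip radii: r_a1 = 137.287833, r_a2 = 150.014227
inv(α') = inv(17.052°) + 2·(+0.103+0.357)·tan α/(68+74) = 0.01109704  ⇒  α' = 18.18073°
a' = a·cos α / cos α' = 277.6810·cos 17.052°/cos 18.18073° = 279.423522
action lengths: √(r_a1²−r_b1²) = 51.829879, √(r_a2²−r_b2²) = 58.006728
base pitch p_b = π·m·cos α = 11.746630
CR = (51.829879 + 58.006728 − 279.423522·sin 18.18073°)/11.746630 = 1.928396
contact ratio ≈ 1.9284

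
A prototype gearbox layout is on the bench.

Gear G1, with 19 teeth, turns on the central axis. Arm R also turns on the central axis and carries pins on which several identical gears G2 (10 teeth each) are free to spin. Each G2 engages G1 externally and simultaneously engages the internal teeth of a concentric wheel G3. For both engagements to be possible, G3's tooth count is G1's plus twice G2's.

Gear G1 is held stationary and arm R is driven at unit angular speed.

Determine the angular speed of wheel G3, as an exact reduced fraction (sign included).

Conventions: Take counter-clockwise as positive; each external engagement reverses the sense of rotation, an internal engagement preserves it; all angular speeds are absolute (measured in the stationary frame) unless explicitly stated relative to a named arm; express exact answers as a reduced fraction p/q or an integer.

58/39

topology: planetary set — G1 19T / G2 10T / G3 39T, arm = carrier (Willis)
ring teeth: 19 + 2·10 = 39
19(ω_sun−ω_arm) = −39(ω_ring−ω_arm),  ω_sun = 0, ω_arm = 1
ω_ring = 1 − (19/39)(0−1) = 58/39
exact speed ratio = 58/39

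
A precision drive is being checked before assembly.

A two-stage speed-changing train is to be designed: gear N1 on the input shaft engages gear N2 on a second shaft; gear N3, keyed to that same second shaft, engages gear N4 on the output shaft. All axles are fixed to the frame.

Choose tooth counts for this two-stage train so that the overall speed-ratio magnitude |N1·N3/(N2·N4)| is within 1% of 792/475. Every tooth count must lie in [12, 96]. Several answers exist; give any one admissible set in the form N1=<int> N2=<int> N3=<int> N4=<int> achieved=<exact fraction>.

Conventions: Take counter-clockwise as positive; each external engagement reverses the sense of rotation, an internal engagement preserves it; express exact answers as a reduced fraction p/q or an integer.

2-stage fixed-axis compound train for ratio 792/475
target = 792/475 in lowest terms: an exact hit needs N1·N3 = k·792 and N2·N4 = k·475 for one integer k, every count in [12, 96]; additionally prefer no 1:1 stage (N1 ≠ N2, N3 ≠ N4)
k = 1: N1·N3 = 792 = 12·66, N2·N4 = 475 = 19·25
achieved = 12·66/(19·25) = 792/475; |achieved − target| = 0 ≤ 198/11875 ✓

N1=12 N2=19 N3=66 N4=25 achieved=792/475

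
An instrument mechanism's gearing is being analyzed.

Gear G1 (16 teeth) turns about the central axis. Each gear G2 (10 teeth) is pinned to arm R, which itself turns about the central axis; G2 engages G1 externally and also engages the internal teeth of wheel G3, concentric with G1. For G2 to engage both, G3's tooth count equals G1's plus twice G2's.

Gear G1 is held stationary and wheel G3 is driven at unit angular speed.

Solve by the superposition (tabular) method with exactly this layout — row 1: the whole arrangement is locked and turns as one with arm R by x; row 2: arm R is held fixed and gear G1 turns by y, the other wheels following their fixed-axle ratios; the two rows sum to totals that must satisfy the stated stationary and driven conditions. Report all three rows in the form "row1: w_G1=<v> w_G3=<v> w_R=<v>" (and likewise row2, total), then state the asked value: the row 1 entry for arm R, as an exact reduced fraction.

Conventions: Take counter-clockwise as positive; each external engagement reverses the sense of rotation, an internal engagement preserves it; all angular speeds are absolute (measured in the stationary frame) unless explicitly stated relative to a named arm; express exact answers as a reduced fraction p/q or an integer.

recognized (axles ride arm R): planetary set, 16/10/36 teeth
row 1: whole set turns with the arm by x
row 2 (arm held, sun turns y): ω_ring = −(16/36)·y, ω_arm = 0
boundary: total ω_sun = x + y = 0 and total ω_ring = x − (16/36)·y = 1  ⇒  y = -9/13, x = 9/13
row 2 ring = −(16/36)·(-9/13) = 4/13
totals (row 1 + row 2): sun 9/13 + (-9/13) = 0, ring 9/13 + 4/13 = 1, arm 9/13 + 0 = 9/13
asked cell (row1, arm) = 9/13

row1: w_G1=9/13 w_G3=9/13 w_R=9/13
row2: w_G1=-9/13 w_G3=4/13 w_R=0
total: w_G1=0 w_G3=1 w_R=9/13
asked value: 9/13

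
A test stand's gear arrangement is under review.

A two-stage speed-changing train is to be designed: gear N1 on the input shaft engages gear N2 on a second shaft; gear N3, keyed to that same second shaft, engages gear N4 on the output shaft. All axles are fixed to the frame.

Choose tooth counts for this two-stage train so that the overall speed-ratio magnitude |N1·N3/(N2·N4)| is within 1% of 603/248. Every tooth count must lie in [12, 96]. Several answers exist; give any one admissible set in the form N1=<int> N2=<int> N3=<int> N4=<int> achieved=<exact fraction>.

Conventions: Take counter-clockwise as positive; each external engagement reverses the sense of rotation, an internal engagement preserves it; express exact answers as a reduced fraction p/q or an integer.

N1=18 N2=16 N3=67 N4=31 achieved=603/248

class = fixed-axis compound train [2-stage, 603/248 wanted]
target = 603/248 in lowest terms: an exact hit needs N1·N3 = k·603 and N2·N4 = k·248 for one integer k, every count in [12, 96]; additionally prefer no 1:1 stage (N1 ≠ N2, N3 ≠ N4)
k = 1: no 1:1-free in-range split of k·603 and k·248 into factor pairs; take k = 2
k = 2: N1·N3 = 1206 = 18·67, N2·N4 = 496 = 16·31
achieved = 18·67/(16·31) = 603/248; |achieved − target| = 0 ≤ 603/24800 ✓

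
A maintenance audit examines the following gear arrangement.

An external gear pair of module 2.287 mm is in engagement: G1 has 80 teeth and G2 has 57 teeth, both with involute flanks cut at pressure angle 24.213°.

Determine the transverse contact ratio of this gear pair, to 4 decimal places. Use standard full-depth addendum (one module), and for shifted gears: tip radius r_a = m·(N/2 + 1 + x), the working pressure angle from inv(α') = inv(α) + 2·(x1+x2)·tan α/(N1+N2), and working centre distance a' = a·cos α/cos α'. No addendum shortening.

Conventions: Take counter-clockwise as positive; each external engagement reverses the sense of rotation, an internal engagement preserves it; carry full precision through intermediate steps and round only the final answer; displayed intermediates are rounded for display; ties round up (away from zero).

topology: single-mesh involute geometry — m = 2.287, 80T/57T pair
base radii: r_b1 = 83.432238, r_b2 = 59.445469
tip radii: r_a1 = 93.767000, r_a2 = 67.466500
no profile shift: α' = α, a' = a
action lengths: √(r_a1²−r_b1²) = 42.793831, √(r_a2²−r_b2²) = 31.905561
base pitch p_b = π·m·cos α = 6.552753
CR = (42.793831 + 31.905561 − 156.659500·sin 24.21300°)/6.552753 = 1.594541
contact ratio ≈ 1.5945

1.5945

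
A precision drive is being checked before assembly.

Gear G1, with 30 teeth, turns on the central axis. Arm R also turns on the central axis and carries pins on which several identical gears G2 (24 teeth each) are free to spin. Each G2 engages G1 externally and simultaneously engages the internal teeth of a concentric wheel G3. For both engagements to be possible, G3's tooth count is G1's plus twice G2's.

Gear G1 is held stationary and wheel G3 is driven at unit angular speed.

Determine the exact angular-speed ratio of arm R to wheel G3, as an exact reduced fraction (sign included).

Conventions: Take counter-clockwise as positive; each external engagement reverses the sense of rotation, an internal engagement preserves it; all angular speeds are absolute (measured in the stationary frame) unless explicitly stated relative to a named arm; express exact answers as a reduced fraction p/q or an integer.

13/18

class = planetary set [G3 = 30+2·24 = 78; Willis about the carrier]
ring teeth: 30 + 2·24 = 78
30(ω_sun−ω_arm) = −78(ω_ring−ω_arm),  ω_sun = 0, ω_ring = 1
30(0−ω_arm) = −78(1−ω_arm)  ⇒  108·ω_arm = 78  ⇒  ω_arm = 13/18
ω_out/ω_in = 13/18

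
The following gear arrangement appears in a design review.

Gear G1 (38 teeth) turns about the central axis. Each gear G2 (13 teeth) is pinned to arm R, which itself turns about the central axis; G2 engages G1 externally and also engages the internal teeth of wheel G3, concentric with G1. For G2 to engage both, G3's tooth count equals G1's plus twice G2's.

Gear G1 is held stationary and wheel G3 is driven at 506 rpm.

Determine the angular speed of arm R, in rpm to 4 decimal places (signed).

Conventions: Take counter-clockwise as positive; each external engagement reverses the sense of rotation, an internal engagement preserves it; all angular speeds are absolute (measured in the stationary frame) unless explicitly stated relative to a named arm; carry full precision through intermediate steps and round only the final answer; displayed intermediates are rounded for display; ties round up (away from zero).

+317.4902 rpm

planetary set (38T centre, 13T on arm, 64T internal) — Willis relation
normalise by the input: solve with ω_ring = 1, then scale by 506 rpm
ring teeth: 38 + 2·13 = 64
38(ω_sun−ω_arm) = −64(ω_ring−ω_arm),  ω_sun = 0, ω_ring = 1
38(0−ω_arm) = −64(1−ω_arm)  ⇒  102·ω_arm = 64  ⇒  ω_arm = 32/51
scale: ω_arm = 32/51 × 506 rpm = +317.4902 rpm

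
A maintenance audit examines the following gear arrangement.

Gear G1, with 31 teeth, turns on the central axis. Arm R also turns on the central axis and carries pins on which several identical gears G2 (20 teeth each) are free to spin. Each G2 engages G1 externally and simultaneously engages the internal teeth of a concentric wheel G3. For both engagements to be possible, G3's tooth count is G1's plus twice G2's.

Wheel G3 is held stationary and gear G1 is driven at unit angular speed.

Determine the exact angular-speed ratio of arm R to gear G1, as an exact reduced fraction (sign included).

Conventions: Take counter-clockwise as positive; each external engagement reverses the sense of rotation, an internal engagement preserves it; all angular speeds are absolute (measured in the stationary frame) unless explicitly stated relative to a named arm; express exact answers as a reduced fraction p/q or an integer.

31/102

planetary set (31T centre, 20T on arm, 71T internal) — Willis relation
ring teeth: 31 + 2·20 = 71
31(ω_sun−ω_arm) = −71(ω_ring−ω_arm),  ω_ring = 0, ω_sun = 1
31(1−ω_arm) = −71(0−ω_arm)  ⇒  102·ω_arm = 31  ⇒  ω_arm = 31/102
ω_out/ω_in = 31/102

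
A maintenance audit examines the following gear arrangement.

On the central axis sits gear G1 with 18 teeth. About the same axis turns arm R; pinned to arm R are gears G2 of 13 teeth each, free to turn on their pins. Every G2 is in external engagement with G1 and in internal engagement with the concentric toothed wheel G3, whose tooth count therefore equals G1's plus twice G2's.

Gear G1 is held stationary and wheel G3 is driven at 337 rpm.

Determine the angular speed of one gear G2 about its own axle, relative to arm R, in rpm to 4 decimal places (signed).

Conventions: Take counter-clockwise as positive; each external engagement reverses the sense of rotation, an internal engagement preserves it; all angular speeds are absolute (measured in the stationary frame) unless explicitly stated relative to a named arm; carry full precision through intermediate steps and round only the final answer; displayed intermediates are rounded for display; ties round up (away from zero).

planetary set (18T centre, 13T on arm, 44T internal) — Willis relation
normalise by the input: solve with ω_ring = 1, then scale by 337 rpm
ring teeth: 18 + 2·13 = 44
18(ω_sun−ω_arm) = −44(ω_ring−ω_arm),  ω_sun = 0, ω_ring = 1
18(0−ω_arm) = −44(1−ω_arm)  ⇒  62·ω_arm = 44  ⇒  ω_arm = 22/31
sun–planet mesh: 18·(0−22/31) = −13·(ω_p−ω_arm)  ⇒  ω_p−ω_arm = 396/403
scale: ω_p−ω_arm = 396/403 × 337 rpm = +331.1464 rpm

+331.1464 rpm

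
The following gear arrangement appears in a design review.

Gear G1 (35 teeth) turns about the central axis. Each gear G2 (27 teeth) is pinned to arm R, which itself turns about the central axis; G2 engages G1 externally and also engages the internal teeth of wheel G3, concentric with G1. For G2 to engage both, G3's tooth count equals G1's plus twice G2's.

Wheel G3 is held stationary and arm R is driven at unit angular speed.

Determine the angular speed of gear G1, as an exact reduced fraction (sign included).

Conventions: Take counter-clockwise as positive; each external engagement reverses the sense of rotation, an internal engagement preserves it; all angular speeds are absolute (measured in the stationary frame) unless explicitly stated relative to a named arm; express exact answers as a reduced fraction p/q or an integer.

124/35

class = planetary set [G3 = 35+2·27 = 89; Willis about the carrier]
ring teeth: 35 + 2·27 = 89
35(ω_sun−ω_arm) = −89(ω_ring−ω_arm),  ω_ring = 0, ω_arm = 1
ω_sun = 1 − (89/35)(0−1) = 124/35
exact speed ratio = 124/35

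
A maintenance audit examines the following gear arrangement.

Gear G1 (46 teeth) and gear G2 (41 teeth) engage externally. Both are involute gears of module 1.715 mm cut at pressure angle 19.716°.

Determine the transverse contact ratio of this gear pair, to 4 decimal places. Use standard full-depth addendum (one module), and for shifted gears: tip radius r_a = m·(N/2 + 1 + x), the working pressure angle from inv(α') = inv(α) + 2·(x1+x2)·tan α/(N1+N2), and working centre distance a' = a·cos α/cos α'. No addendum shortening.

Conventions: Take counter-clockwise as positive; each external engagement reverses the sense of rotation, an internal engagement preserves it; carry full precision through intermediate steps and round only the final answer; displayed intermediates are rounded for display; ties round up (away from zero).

recognized (one external pair, fixed centres): single-mesh tooth geometry, m = 1.715, N1 = 46, N2 = 41
base radii: r_b1 = 37.132591, r_b2 = 33.096440
tip radii: r_a1 = 41.160000, r_a2 = 36.872500
no profile shift: α' = α, a' = a
action lengths: √(r_a1²−r_b1²) = 17.757147, √(r_a2²−r_b2²) = 16.254443
base pitch p_b = π·m·cos α = 5.071977
CR = (17.757147 + 16.254443 − 74.602500·sin 19.71600°)/5.071977 = 1.743665
contact ratio ≈ 1.7437

1.7437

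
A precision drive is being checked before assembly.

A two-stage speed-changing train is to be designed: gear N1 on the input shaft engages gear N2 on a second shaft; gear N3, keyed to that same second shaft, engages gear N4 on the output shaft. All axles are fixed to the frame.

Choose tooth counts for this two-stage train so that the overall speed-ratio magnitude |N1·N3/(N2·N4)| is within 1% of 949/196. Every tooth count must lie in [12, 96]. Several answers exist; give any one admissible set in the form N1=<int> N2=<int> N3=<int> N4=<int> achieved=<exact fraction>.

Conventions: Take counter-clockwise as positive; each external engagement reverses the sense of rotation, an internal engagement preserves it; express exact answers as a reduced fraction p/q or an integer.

N1=13 N2=14 N3=73 N4=14 achieved=949/196

2-stage fixed-axis compound train for ratio 949/196
target = 949/196 in lowest terms: an exact hit needs N1·N3 = k·949 and N2·N4 = k·196 for one integer k, every count in [12, 96]; additionally prefer no 1:1 stage (N1 ≠ N2, N3 ≠ N4)
k = 1: N1·N3 = 949 = 13·73, N2·N4 = 196 = 14·14
achieved = 13·73/(14·14) = 949/196; |achieved − target| = 0 ≤ 949/19600 ✓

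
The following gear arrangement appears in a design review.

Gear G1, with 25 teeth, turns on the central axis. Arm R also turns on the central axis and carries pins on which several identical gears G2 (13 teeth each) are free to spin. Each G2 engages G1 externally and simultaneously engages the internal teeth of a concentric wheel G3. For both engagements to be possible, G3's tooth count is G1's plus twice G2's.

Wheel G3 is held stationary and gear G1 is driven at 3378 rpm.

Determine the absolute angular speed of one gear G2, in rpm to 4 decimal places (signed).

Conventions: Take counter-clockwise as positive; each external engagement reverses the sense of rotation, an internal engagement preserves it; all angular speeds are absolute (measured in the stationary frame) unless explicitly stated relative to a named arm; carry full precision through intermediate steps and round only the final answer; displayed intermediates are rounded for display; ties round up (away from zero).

class = planetary set [G3 = 25+2·13 = 51; Willis about the carrier]
normalise by the input: solve with ω_sun = 1, then scale by 3378 rpm
ring teeth: 25 + 2·13 = 51
25(ω_sun−ω_arm) = −51(ω_ring−ω_arm),  ω_ring = 0, ω_sun = 1
25(1−ω_arm) = −51(0−ω_arm)  ⇒  76·ω_arm = 25  ⇒  ω_arm = 25/76
sun–planet mesh: 25·(1−25/76) = −13·(ω_p−ω_arm)  ⇒  ω_p−ω_arm = -1275/988
ω_p = 25/76 − 1275/988 = -25/26
scale: ω_p = -25/26 × 3378 rpm = -3248.0769 rpm

-3248.0769 rpm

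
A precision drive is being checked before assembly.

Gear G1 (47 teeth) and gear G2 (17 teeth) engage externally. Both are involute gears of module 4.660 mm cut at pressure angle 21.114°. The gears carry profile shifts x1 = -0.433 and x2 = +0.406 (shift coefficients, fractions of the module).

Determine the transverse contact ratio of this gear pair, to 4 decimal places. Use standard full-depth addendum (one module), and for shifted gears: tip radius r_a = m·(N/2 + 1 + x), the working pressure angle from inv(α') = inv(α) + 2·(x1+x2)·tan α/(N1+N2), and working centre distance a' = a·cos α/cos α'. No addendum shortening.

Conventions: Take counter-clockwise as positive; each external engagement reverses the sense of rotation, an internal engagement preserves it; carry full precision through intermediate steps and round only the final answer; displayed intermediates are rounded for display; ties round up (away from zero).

1.5072

class = single-mesh tooth geometry [involute pair 47T × 17T, m = 4.660]
base radii: r_b1 = 102.158106, r_b2 = 36.950804
tip radii: r_a1 = 112.152220, r_a2 = 46.161960
inv(α') = inv(21.114°) + 2·(-0.433+0.406)·tan α/(47+17) = 0.01731401  ⇒  α' = 20.98798°
a' = a·cos α / cos α' = 149.1200·cos 21.114°/cos 20.98798° = 148.993821
action lengths: √(r_a1²−r_b1²) = 46.280038, √(r_a2²−r_b2²) = 27.668838
base pitch p_b = π·m·cos α = 13.656985
CR = (46.280038 + 27.668838 − 148.993821·sin 20.98798°)/13.656985 = 1.507173
contact ratio ≈ 1.5072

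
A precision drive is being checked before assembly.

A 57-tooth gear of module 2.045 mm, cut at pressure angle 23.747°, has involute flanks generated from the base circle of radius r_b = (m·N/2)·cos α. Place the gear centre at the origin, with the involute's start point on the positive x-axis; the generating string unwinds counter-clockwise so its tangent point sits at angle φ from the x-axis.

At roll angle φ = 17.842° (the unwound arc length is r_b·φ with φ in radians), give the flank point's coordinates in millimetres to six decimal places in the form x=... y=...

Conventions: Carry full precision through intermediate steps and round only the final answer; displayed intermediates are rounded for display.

x=55.872099 y=0.531791

topology: single-mesh involute geometry — m = 2.045, N = 57
pitch radius r_p = m·N/2 = 2.045·57/2 = 58.282500
base radius r_b = r_p·cos α = 58.282500·cos 23.747° = 53.347870
roll angle φ = 17.842° = 0.31140165 rad
x = r_b·(cos φ + φ·sin φ) = 55.872099
y = r_b·(sin φ − φ·cos φ) = 0.531791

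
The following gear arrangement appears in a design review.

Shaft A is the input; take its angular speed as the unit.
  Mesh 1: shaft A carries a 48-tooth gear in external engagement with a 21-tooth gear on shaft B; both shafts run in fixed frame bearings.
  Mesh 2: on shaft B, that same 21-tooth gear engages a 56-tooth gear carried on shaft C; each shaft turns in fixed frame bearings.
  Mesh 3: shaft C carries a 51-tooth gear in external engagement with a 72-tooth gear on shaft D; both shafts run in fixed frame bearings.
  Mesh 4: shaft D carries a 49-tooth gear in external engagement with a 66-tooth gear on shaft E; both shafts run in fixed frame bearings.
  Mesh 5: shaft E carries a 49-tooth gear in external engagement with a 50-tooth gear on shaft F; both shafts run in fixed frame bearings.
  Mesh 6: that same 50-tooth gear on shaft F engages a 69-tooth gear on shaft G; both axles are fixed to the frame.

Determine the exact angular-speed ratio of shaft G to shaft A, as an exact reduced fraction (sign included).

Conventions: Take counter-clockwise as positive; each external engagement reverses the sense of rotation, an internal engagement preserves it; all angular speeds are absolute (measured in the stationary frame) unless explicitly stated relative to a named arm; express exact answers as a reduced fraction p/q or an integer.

class = fixed-axis compound train [6 meshes; 6 ratios multiply, 6 sense flips]
mesh 1 [48T→21T]: running ratio 16/7, sense −
mesh 2 [21T→56T]: running ratio 6/7, sense +
mesh 3 [51T→72T]: running ratio 17/28, sense −
mesh 4 [49T→66T]: running ratio 119/264, sense +
mesh 5 [49T→50T]: running ratio 5831/13200, sense −
mesh 6 [50T→69T]: running ratio 5831/18216, sense +
ω_out/ω_in = 5831/18216

5831/18216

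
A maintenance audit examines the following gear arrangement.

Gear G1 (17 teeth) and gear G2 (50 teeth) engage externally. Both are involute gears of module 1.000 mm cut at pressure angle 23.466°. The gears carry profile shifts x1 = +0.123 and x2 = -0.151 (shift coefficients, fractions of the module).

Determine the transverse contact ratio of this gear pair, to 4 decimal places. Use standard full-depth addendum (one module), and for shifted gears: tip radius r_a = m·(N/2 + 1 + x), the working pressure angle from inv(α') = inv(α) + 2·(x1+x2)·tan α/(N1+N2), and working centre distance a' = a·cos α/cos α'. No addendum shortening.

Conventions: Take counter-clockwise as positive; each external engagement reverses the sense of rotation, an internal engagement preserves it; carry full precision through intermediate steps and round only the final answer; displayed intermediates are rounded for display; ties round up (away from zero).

1.4917

topology: single-mesh involute geometry — m = 1.000, 17T/50T pair
base radii: r_b1 = 7.797021, r_b2 = 22.932413
tip radii: r_a1 = 9.623000, r_a2 = 25.849000
inv(α') = inv(23.466°) + 2·(+0.123-0.151)·tan α/(17+50) = 0.02418516  ⇒  α' = 23.35510°
a' = a·cos α / cos α' = 33.5000·cos 23.466°/cos 23.35510° = 33.471937
action lengths: √(r_a1²−r_b1²) = 5.639911, √(r_a2²−r_b2²) = 11.927918
base pitch p_b = π·m·cos α = 2.881772
CR = (5.639911 + 11.927918 − 33.471937·sin 23.35510°)/2.881772 = 1.491651
contact ratio ≈ 1.4917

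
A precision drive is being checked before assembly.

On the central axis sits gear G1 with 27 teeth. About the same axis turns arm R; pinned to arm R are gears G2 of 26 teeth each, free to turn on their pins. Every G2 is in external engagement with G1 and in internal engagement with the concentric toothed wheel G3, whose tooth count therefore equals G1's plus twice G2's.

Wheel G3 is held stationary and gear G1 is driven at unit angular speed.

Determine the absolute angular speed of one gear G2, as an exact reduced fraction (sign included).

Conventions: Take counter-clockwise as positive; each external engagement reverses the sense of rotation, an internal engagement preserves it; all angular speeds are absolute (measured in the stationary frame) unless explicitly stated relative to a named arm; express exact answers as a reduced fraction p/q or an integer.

-27/52

topology: planetary set — G1 27T / G2 26T / G3 79T, arm = carrier (Willis)
ring teeth: 27 + 2·26 = 79
27(ω_sun−ω_arm) = −79(ω_ring−ω_arm),  ω_ring = 0, ω_sun = 1
27(1−ω_arm) = −79(0−ω_arm)  ⇒  106·ω_arm = 27  ⇒  ω_arm = 27/106
sun–planet mesh: 27·(1−27/106) = −26·(ω_p−ω_arm)  ⇒  ω_p−ω_arm = -2133/2756
ω_p = 27/106 − 2133/2756 = -27/52
exact speed ratio = -27/52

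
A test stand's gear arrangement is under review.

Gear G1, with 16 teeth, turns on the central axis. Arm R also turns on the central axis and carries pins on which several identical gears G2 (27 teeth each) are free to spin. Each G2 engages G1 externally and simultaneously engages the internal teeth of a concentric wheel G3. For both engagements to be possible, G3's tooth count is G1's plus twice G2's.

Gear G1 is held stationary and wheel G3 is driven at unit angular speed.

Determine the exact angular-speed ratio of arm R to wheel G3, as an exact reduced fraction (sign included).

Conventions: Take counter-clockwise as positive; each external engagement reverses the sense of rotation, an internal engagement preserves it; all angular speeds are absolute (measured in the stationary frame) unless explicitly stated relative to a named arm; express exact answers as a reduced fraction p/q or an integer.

topology: planetary set — G1 16T / G2 27T / G3 70T, arm = carrier (Willis)
ring teeth: 16 + 2·27 = 70
16(ω_sun−ω_arm) = −70(ω_ring−ω_arm),  ω_sun = 0, ω_ring = 1
16(0−ω_arm) = −70(1−ω_arm)  ⇒  86·ω_arm = 70  ⇒  ω_arm = 35/43
ω_out/ω_in = 35/43

35/43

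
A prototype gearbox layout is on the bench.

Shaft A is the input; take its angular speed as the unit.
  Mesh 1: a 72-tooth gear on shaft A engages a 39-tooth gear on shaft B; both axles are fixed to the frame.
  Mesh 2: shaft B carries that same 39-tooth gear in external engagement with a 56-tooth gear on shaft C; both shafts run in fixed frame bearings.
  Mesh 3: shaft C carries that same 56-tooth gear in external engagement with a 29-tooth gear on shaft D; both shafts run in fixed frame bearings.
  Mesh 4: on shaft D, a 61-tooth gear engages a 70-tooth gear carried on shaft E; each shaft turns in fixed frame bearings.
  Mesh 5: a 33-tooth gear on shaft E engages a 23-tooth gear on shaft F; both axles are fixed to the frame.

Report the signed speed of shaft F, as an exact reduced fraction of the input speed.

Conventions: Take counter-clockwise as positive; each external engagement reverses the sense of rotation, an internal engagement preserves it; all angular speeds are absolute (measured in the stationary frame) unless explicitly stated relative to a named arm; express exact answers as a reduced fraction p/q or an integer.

5-mesh fixed-axis compound train (all bearings frame-fixed)
mesh 1 [72T→39T]: |ω|/ω_in = 1×72/39 = 24/13, sense flips to −
mesh 2 [39T→56T]: |ω|/ω_in = (24/13)×39/56 = 9/7, sense flips to +
mesh 3 [56T→29T]: |ω|/ω_in = (9/7)×56/29 = 72/29, sense flips to −
mesh 4 [61T→70T]: |ω|/ω_in = (72/29)×61/70 = 2196/1015, sense flips to +
mesh 5 [33T→23T]: |ω|/ω_in = (2196/1015)×33/23 = 72468/23345, sense flips to −
signed output speed (× input speed) = -72468/23345

-72468/23345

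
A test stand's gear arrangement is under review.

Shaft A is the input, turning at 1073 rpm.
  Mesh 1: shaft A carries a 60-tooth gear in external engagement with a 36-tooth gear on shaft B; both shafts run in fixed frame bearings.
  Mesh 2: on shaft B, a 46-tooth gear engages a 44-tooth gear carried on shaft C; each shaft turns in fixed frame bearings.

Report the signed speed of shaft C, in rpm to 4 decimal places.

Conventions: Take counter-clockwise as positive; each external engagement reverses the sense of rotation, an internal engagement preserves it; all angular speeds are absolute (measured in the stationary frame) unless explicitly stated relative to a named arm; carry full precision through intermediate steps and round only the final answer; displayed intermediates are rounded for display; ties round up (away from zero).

recognized (3 fixed axles, 2 meshes): fixed-axis compound train
mesh 1 [60T→36T]: ω = 1073.0000×60/36 = 1788.3333 rpm, sense flips to −
mesh 2 [46T→44T]: ω = 1788.3333×46/44 = 1869.6212 rpm, sense flips to +
signed output speed = +1869.6212 rpm

+1869.6212 rpm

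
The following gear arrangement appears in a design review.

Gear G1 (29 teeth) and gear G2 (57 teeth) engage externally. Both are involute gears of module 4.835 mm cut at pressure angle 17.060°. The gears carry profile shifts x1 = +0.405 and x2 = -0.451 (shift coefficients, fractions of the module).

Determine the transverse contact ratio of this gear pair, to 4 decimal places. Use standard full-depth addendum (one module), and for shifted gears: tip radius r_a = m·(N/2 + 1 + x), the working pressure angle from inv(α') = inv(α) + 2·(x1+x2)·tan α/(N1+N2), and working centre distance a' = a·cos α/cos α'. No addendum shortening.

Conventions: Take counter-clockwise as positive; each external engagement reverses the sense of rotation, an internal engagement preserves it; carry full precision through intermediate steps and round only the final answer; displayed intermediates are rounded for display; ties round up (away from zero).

single-mesh involute tooth geometry (29T engaging 57T at module 4.835)
base radii: r_b1 = 67.022634, r_b2 = 131.734143
tip radii: r_a1 = 76.900675, r_a2 = 140.451915
inv(α') = inv(17.060°) + 2·(+0.405-0.451)·tan α/(29+57) = 0.00879467  ⇒  α' = 16.85773°
a' = a·cos α / cos α' = 207.9050·cos 17.060°/cos 16.85773° = 207.681306
action lengths: √(r_a1²−r_b1²) = 37.705177, √(r_a2²−r_b2²) = 48.711970
base pitch p_b = π·m·cos α = 14.521229
CR = (37.705177 + 48.711970 − 207.681306·sin 16.85773°)/14.521229 = 1.803590
contact ratio ≈ 1.8036

1.8036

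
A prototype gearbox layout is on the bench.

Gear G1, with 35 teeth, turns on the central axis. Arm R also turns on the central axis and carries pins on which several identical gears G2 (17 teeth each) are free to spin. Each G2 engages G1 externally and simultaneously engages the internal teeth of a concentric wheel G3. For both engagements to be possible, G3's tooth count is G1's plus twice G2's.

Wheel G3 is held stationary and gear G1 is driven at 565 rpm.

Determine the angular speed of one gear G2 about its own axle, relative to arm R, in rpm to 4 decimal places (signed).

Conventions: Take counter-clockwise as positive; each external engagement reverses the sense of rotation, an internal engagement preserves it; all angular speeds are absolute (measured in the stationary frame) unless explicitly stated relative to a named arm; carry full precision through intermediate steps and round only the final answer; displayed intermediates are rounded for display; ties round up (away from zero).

topology: planetary set — G1 35T / G2 17T / G3 69T, arm = carrier (Willis)
normalise by the input: solve with ω_sun = 1, then scale by 565 rpm
ring teeth: 35 + 2·17 = 69
35(ω_sun−ω_arm) = −69(ω_ring−ω_arm),  ω_ring = 0, ω_sun = 1
35(1−ω_arm) = −69(0−ω_arm)  ⇒  104·ω_arm = 35  ⇒  ω_arm = 35/104
sun–planet mesh: 35·(1−35/104) = −17·(ω_p−ω_arm)  ⇒  ω_p−ω_arm = -2415/1768
scale: ω_p−ω_arm = -2415/1768 × 565 rpm = -771.7619 rpm

-771.7619 rpm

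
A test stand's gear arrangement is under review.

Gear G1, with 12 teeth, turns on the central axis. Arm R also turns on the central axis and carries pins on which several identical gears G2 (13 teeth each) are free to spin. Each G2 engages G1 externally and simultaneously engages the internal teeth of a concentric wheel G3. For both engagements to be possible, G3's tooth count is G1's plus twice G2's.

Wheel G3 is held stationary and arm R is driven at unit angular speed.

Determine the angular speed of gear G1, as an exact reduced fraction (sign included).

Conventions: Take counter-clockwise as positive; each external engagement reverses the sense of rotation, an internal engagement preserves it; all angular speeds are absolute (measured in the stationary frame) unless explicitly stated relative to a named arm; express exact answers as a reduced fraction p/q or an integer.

25/6

planetary set (12T centre, 13T on arm, 38T internal) — Willis relation
ring teeth: 12 + 2·13 = 38
12(ω_sun−ω_arm) = −38(ω_ring−ω_arm),  ω_ring = 0, ω_arm = 1
ω_sun = 1 − (38/12)(0−1) = 25/6
exact speed ratio = 25/6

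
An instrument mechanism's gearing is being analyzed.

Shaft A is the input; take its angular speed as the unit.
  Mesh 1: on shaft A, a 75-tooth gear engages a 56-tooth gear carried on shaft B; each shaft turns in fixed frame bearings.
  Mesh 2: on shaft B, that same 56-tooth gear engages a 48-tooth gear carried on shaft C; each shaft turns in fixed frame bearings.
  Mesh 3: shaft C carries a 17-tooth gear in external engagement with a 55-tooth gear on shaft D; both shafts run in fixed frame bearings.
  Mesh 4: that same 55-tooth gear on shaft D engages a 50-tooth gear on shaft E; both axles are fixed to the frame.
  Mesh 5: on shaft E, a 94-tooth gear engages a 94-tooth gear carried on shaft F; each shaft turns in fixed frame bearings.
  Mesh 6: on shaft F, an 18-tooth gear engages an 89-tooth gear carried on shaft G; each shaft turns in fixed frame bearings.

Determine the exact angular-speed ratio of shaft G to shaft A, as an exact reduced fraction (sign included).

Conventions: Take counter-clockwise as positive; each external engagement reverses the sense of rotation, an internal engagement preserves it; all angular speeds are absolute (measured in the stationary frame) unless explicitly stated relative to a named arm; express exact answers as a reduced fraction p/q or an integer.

class = fixed-axis compound train [6 meshes; 6 ratios multiply, 6 sense flips]
mesh 1 [75T→56T]: running ratio 75/56, sense −
mesh 2 [56T→48T]: running ratio 25/16, sense +
mesh 3 [17T→55T]: running ratio 85/176, sense −
mesh 4 [55T→50T]: running ratio 17/32, sense +
mesh 5 [94T→94T]: running ratio 17/32, sense −
mesh 6 [18T→89T]: running ratio 153/1424, sense +
ω_out/ω_in = 153/1424

153/1424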